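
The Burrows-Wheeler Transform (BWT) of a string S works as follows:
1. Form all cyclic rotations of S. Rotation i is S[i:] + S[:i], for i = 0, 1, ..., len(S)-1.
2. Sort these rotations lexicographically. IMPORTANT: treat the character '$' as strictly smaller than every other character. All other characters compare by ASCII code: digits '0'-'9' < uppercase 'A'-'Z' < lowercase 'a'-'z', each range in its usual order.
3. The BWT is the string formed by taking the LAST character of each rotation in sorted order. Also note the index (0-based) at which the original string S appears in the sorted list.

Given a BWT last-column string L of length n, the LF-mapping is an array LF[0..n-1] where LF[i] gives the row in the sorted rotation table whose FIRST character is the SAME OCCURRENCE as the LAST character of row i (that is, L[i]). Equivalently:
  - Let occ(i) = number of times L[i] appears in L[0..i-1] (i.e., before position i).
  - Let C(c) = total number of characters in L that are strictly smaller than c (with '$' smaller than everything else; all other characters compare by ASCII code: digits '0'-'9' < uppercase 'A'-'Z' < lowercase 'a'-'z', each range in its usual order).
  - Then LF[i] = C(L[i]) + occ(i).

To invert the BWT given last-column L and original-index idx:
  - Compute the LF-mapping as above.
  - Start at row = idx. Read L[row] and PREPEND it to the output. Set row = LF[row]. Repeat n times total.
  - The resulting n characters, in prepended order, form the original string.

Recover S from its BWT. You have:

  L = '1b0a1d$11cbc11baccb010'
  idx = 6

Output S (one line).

LF mapping: 4 13 1 11 5 21 0 6 7 17 14 18 8 9 15 12 19 20 16 2 10 3
Walk LF starting at row 6, prepending L[row]:
  step 1: row=6, L[6]='$', prepend. Next row=LF[6]=0
  step 2: row=0, L[0]='1', prepend. Next row=LF[0]=4
  step 3: row=4, L[4]='1', prepend. Next row=LF[4]=5
  step 4: row=5, L[5]='d', prepend. Next row=LF[5]=21
  step 5: row=21, L[21]='0', prepend. Next row=LF[21]=3
  step 6: row=3, L[3]='a', prepend. Next row=LF[3]=11
  step 7: row=11, L[11]='c', prepend. Next row=LF[11]=18
  step 8: row=18, L[18]='b', prepend. Next row=LF[18]=16
  step 9: row=16, L[16]='c', prepend. Next row=LF[16]=19
  step 10: row=19, L[19]='0', prepend. Next row=LF[19]=2
  step 11: row=2, L[2]='0', prepend. Next row=LF[2]=1
  step 12: row=1, L[1]='b', prepend. Next row=LF[1]=13
  step 13: row=13, L[13]='1', prepend. Next row=LF[13]=9
  step 14: row=9, L[9]='c', prepend. Next row=LF[9]=17
  step 15: row=17, L[17]='c', prepend. Next row=LF[17]=20
  step 16: row=20, L[20]='1', prepend. Next row=LF[20]=10
  step 17: row=10, L[10]='b', prepend. Next row=LF[10]=14
  step 18: row=14, L[14]='b', prepend. Next row=LF[14]=15
  step 19: row=15, L[15]='a', prepend. Next row=LF[15]=12
  step 20: row=12, L[12]='1', prepend. Next row=LF[12]=8
  step 21: row=8, L[8]='1', prepend. Next row=LF[8]=7
  step 22: row=7, L[7]='1', prepend. Next row=LF[7]=6
Reversed output: 111abb1cc1b00cbca0d11$

Answer: 111abb1cc1b00cbca0d11$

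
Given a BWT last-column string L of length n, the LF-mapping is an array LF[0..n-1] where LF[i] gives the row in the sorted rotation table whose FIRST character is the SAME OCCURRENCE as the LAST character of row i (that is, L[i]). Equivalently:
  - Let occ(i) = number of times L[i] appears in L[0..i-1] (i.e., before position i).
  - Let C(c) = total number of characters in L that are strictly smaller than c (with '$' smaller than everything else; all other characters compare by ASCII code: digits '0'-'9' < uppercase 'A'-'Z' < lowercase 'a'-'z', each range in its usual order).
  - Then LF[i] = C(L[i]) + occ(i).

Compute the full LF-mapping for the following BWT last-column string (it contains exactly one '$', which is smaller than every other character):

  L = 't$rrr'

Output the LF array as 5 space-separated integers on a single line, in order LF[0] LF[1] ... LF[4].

Char counts: '$':1, 'r':3, 't':1
C (first-col start): C('$')=0, C('r')=1, C('t')=4
L[0]='t': occ=0, LF[0]=C('t')+0=4+0=4
L[1]='$': occ=0, LF[1]=C('$')+0=0+0=0
L[2]='r': occ=0, LF[2]=C('r')+0=1+0=1
L[3]='r': occ=1, LF[3]=C('r')+1=1+1=2
L[4]='r': occ=2, LF[4]=C('r')+2=1+2=3

Answer: 4 0 1 2 3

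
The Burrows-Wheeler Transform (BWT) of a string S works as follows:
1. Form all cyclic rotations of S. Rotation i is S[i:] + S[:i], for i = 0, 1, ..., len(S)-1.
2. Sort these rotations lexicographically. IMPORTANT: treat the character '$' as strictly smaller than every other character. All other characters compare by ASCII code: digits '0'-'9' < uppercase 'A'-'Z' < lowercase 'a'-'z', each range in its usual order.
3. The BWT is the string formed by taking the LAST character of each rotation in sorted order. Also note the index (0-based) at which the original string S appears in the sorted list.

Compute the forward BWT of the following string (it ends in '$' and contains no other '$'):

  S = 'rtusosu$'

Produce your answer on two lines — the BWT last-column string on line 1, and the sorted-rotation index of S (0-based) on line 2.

Answer: us$uorst
2

Derivation:
All 8 rotations (rotation i = S[i:]+S[:i]):
  rot[0] = rtusosu$
  rot[1] = tusosu$r
  rot[2] = usosu$rt
  rot[3] = sosu$rtu
  rot[4] = osu$rtus
  rot[5] = su$rtuso
  rot[6] = u$rtusos
  rot[7] = $rtusosu
Sorted (with $ < everything):
  sorted[0] = $rtusosu  (last char: 'u')
  sorted[1] = osu$rtus  (last char: 's')
  sorted[2] = rtusosu$  (last char: '$')
  sorted[3] = sosu$rtu  (last char: 'u')
  sorted[4] = su$rtuso  (last char: 'o')
  sorted[5] = tusosu$r  (last char: 'r')
  sorted[6] = u$rtusos  (last char: 's')
  sorted[7] = usosu$rt  (last char: 't')
Last column: us$uorst
Original string S is at sorted index 2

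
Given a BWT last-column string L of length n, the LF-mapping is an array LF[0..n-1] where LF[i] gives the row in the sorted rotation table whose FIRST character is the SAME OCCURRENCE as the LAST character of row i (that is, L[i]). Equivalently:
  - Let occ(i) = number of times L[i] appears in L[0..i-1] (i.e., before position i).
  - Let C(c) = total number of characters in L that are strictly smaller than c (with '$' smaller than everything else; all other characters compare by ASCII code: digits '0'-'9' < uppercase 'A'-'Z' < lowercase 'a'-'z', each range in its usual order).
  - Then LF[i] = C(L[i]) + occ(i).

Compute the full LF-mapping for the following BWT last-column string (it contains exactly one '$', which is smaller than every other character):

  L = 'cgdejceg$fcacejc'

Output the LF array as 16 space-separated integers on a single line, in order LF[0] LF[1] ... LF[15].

Char counts: '$':1, 'a':1, 'c':5, 'd':1, 'e':3, 'f':1, 'g':2, 'j':2
C (first-col start): C('$')=0, C('a')=1, C('c')=2, C('d')=7, C('e')=8, C('f')=11, C('g')=12, C('j')=14
L[0]='c': occ=0, LF[0]=C('c')+0=2+0=2
L[1]='g': occ=0, LF[1]=C('g')+0=12+0=12
L[2]='d': occ=0, LF[2]=C('d')+0=7+0=7
L[3]='e': occ=0, LF[3]=C('e')+0=8+0=8
L[4]='j': occ=0, LF[4]=C('j')+0=14+0=14
L[5]='c': occ=1, LF[5]=C('c')+1=2+1=3
L[6]='e': occ=1, LF[6]=C('e')+1=8+1=9
L[7]='g': occ=1, LF[7]=C('g')+1=12+1=13
L[8]='$': occ=0, LF[8]=C('$')+0=0+0=0
L[9]='f': occ=0, LF[9]=C('f')+0=11+0=11
L[10]='c': occ=2, LF[10]=C('c')+2=2+2=4
L[11]='a': occ=0, LF[11]=C('a')+0=1+0=1
L[12]='c': occ=3, LF[12]=C('c')+3=2+3=5
L[13]='e': occ=2, LF[13]=C('e')+2=8+2=10
L[14]='j': occ=1, LF[14]=C('j')+1=14+1=15
L[15]='c': occ=4, LF[15]=C('c')+4=2+4=6

Answer: 2 12 7 8 14 3 9 13 0 11 4 1 5 10 15 6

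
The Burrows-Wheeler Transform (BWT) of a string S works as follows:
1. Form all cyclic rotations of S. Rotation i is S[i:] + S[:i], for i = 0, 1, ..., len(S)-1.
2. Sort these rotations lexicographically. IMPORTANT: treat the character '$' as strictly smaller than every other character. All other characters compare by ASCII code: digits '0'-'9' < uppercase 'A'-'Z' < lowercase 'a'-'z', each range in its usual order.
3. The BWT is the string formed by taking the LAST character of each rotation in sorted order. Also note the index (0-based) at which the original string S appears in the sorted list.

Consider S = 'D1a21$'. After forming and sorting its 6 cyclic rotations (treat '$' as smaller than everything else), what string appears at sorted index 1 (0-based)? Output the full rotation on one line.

Answer: 1$D1a2

Derivation:
All 6 rotations (rotation i = S[i:]+S[:i]):
  rot[0] = D1a21$
  rot[1] = 1a21$D
  rot[2] = a21$D1
  rot[3] = 21$D1a
  rot[4] = 1$D1a2
  rot[5] = $D1a21
Sorted (with $ < everything):
  sorted[0] = $D1a21
  sorted[1] = 1$D1a2
  sorted[2] = 1a21$D
  sorted[3] = 21$D1a
  sorted[4] = D1a21$
  sorted[5] = a21$D1
sorted[1] = 1$D1a2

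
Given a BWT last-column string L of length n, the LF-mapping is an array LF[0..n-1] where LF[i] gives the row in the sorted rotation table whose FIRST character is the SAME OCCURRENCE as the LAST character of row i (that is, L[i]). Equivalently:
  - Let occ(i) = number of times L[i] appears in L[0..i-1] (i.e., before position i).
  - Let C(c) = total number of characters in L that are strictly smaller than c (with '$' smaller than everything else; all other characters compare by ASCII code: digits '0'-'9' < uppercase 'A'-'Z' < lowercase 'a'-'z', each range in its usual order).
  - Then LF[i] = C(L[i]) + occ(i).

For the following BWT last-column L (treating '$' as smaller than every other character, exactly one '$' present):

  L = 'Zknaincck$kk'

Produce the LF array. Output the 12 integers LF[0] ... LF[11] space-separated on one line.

Answer: 1 6 10 2 5 11 3 4 7 0 8 9

Derivation:
Char counts: '$':1, 'Z':1, 'a':1, 'c':2, 'i':1, 'k':4, 'n':2
C (first-col start): C('$')=0, C('Z')=1, C('a')=2, C('c')=3, C('i')=5, C('k')=6, C('n')=10
L[0]='Z': occ=0, LF[0]=C('Z')+0=1+0=1
L[1]='k': occ=0, LF[1]=C('k')+0=6+0=6
L[2]='n': occ=0, LF[2]=C('n')+0=10+0=10
L[3]='a': occ=0, LF[3]=C('a')+0=2+0=2
L[4]='i': occ=0, LF[4]=C('i')+0=5+0=5
L[5]='n': occ=1, LF[5]=C('n')+1=10+1=11
L[6]='c': occ=0, LF[6]=C('c')+0=3+0=3
L[7]='c': occ=1, LF[7]=C('c')+1=3+1=4
L[8]='k': occ=1, LF[8]=C('k')+1=6+1=7
L[9]='$': occ=0, LF[9]=C('$')+0=0+0=0
L[10]='k': occ=2, LF[10]=C('k')+2=6+2=8
L[11]='k': occ=3, LF[11]=C('k')+3=6+3=9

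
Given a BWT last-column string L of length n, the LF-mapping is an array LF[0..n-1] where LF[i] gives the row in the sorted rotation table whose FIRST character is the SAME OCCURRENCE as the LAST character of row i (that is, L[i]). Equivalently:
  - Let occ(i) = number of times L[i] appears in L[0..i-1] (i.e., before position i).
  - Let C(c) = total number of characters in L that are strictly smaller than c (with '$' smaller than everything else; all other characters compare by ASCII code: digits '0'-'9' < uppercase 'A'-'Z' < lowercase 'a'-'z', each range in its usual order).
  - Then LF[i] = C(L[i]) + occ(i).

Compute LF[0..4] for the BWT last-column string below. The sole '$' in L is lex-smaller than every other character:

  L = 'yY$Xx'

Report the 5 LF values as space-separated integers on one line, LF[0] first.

Answer: 4 2 0 1 3

Derivation:
Char counts: '$':1, 'X':1, 'Y':1, 'x':1, 'y':1
C (first-col start): C('$')=0, C('X')=1, C('Y')=2, C('x')=3, C('y')=4
L[0]='y': occ=0, LF[0]=C('y')+0=4+0=4
L[1]='Y': occ=0, LF[1]=C('Y')+0=2+0=2
L[2]='$': occ=0, LF[2]=C('$')+0=0+0=0
L[3]='X': occ=0, LF[3]=C('X')+0=1+0=1
L[4]='x': occ=0, LF[4]=C('x')+0=3+0=3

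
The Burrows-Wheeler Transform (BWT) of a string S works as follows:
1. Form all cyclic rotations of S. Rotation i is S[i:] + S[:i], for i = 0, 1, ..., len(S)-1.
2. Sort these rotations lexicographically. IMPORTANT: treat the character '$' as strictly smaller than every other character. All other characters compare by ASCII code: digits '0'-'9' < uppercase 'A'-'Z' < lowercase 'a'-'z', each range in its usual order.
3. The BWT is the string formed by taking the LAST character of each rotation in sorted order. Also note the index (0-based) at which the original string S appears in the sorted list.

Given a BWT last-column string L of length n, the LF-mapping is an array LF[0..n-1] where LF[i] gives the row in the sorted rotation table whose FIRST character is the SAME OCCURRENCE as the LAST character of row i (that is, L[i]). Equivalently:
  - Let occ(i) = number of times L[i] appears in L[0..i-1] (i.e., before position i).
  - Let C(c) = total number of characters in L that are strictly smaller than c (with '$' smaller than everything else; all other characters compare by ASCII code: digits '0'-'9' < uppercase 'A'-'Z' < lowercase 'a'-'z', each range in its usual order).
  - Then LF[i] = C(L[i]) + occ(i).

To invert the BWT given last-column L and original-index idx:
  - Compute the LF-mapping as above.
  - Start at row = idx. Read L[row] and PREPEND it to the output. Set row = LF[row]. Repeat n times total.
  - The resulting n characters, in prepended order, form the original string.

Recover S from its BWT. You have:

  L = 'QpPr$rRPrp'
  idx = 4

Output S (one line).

Answer: RprrpPPrQ$

Derivation:
LF mapping: 3 5 1 7 0 8 4 2 9 6
Walk LF starting at row 4, prepending L[row]:
  step 1: row=4, L[4]='$', prepend. Next row=LF[4]=0
  step 2: row=0, L[0]='Q', prepend. Next row=LF[0]=3
  step 3: row=3, L[3]='r', prepend. Next row=LF[3]=7
  step 4: row=7, L[7]='P', prepend. Next row=LF[7]=2
  step 5: row=2, L[2]='P', prepend. Next row=LF[2]=1
  step 6: row=1, L[1]='p', prepend. Next row=LF[1]=5
  step 7: row=5, L[5]='r', prepend. Next row=LF[5]=8
  step 8: row=8, L[8]='r', prepend. Next row=LF[8]=9
  step 9: row=9, L[9]='p', prepend. Next row=LF[9]=6
  step 10: row=6, L[6]='R', prepend. Next row=LF[6]=4
Reversed output: RprrpPPrQ$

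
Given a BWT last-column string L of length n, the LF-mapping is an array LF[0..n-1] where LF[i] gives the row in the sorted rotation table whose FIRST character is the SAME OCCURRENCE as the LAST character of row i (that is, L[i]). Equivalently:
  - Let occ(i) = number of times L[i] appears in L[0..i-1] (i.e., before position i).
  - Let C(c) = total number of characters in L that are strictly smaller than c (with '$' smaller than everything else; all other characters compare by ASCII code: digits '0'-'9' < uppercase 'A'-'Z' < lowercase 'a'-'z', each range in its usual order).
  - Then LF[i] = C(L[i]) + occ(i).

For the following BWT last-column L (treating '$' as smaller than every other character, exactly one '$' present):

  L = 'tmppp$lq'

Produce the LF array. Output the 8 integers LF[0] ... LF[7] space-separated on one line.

Char counts: '$':1, 'l':1, 'm':1, 'p':3, 'q':1, 't':1
C (first-col start): C('$')=0, C('l')=1, C('m')=2, C('p')=3, C('q')=6, C('t')=7
L[0]='t': occ=0, LF[0]=C('t')+0=7+0=7
L[1]='m': occ=0, LF[1]=C('m')+0=2+0=2
L[2]='p': occ=0, LF[2]=C('p')+0=3+0=3
L[3]='p': occ=1, LF[3]=C('p')+1=3+1=4
L[4]='p': occ=2, LF[4]=C('p')+2=3+2=5
L[5]='$': occ=0, LF[5]=C('$')+0=0+0=0
L[6]='l': occ=0, LF[6]=C('l')+0=1+0=1
L[7]='q': occ=0, LF[7]=C('q')+0=6+0=6

Answer: 7 2 3 4 5 0 1 6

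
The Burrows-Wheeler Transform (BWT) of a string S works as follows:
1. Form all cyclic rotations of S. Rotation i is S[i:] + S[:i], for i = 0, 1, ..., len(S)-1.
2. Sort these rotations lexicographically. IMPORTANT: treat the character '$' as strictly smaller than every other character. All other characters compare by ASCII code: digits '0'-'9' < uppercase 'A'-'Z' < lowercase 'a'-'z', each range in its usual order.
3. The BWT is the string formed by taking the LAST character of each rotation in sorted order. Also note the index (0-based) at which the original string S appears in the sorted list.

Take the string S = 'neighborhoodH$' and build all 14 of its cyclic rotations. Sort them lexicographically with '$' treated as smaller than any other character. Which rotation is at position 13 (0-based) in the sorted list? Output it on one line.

Answer: rhoodH$neighbo

Derivation:
All 14 rotations (rotation i = S[i:]+S[:i]):
  rot[0] = neighborhoodH$
  rot[1] = eighborhoodH$n
  rot[2] = ighborhoodH$ne
  rot[3] = ghborhoodH$nei
  rot[4] = hborhoodH$neig
  rot[5] = borhoodH$neigh
  rot[6] = orhoodH$neighb
  rot[7] = rhoodH$neighbo
  rot[8] = hoodH$neighbor
  rot[9] = oodH$neighborh
  rot[10] = odH$neighborho
  rot[11] = dH$neighborhoo
  rot[12] = H$neighborhood
  rot[13] = $neighborhoodH
Sorted (with $ < everything):
  sorted[0] = $neighborhoodH
  sorted[1] = H$neighborhood
  sorted[2] = borhoodH$neigh
  sorted[3] = dH$neighborhoo
  sorted[4] = eighborhoodH$n
  sorted[5] = ghborhoodH$nei
  sorted[6] = hborhoodH$neig
  sorted[7] = hoodH$neighbor
  sorted[8] = ighborhoodH$ne
  sorted[9] = neighborhoodH$
  sorted[10] = odH$neighborho
  sorted[11] = oodH$neighborh
  sorted[12] = orhoodH$neighb
  sorted[13] = rhoodH$neighbo
sorted[13] = rhoodH$neighbo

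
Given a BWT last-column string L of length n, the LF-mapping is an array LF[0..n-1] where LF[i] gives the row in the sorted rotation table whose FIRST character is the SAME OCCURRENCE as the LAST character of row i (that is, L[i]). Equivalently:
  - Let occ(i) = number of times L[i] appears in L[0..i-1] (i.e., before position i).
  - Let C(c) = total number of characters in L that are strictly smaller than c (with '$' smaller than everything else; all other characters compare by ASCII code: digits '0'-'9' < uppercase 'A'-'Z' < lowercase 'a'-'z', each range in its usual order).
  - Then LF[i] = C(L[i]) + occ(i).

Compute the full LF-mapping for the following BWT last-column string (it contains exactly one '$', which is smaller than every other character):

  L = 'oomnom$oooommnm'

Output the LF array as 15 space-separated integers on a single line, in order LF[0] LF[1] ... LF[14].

Answer: 8 9 1 6 10 2 0 11 12 13 14 3 4 7 5

Derivation:
Char counts: '$':1, 'm':5, 'n':2, 'o':7
C (first-col start): C('$')=0, C('m')=1, C('n')=6, C('o')=8
L[0]='o': occ=0, LF[0]=C('o')+0=8+0=8
L[1]='o': occ=1, LF[1]=C('o')+1=8+1=9
L[2]='m': occ=0, LF[2]=C('m')+0=1+0=1
L[3]='n': occ=0, LF[3]=C('n')+0=6+0=6
L[4]='o': occ=2, LF[4]=C('o')+2=8+2=10
L[5]='m': occ=1, LF[5]=C('m')+1=1+1=2
L[6]='$': occ=0, LF[6]=C('$')+0=0+0=0
L[7]='o': occ=3, LF[7]=C('o')+3=8+3=11
L[8]='o': occ=4, LF[8]=C('o')+4=8+4=12
L[9]='o': occ=5, LF[9]=C('o')+5=8+5=13
L[10]='o': occ=6, LF[10]=C('o')+6=8+6=14
L[11]='m': occ=2, LF[11]=C('m')+2=1+2=3
L[12]='m': occ=3, LF[12]=C('m')+3=1+3=4
L[13]='n': occ=1, LF[13]=C('n')+1=6+1=7
L[14]='m': occ=4, LF[14]=C('m')+4=1+4=5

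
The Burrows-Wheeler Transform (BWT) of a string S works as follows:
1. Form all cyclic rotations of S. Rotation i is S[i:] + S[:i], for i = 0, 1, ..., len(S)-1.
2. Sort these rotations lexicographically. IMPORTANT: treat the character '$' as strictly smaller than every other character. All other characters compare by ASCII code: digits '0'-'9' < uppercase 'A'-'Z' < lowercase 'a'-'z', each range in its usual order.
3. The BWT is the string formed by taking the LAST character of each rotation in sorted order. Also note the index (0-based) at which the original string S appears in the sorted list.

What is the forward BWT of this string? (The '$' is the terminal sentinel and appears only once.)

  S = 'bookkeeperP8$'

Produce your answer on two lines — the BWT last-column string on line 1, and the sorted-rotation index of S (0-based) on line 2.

All 13 rotations (rotation i = S[i:]+S[:i]):
  rot[0] = bookkeeperP8$
  rot[1] = ookkeeperP8$b
  rot[2] = okkeeperP8$bo
  rot[3] = kkeeperP8$boo
  rot[4] = keeperP8$book
  rot[5] = eeperP8$bookk
  rot[6] = eperP8$bookke
  rot[7] = perP8$bookkee
  rot[8] = erP8$bookkeep
  rot[9] = rP8$bookkeepe
  rot[10] = P8$bookkeeper
  rot[11] = 8$bookkeeperP
  rot[12] = $bookkeeperP8
Sorted (with $ < everything):
  sorted[0] = $bookkeeperP8  (last char: '8')
  sorted[1] = 8$bookkeeperP  (last char: 'P')
  sorted[2] = P8$bookkeeper  (last char: 'r')
  sorted[3] = bookkeeperP8$  (last char: '$')
  sorted[4] = eeperP8$bookk  (last char: 'k')
  sorted[5] = eperP8$bookke  (last char: 'e')
  sorted[6] = erP8$bookkeep  (last char: 'p')
  sorted[7] = keeperP8$book  (last char: 'k')
  sorted[8] = kkeeperP8$boo  (last char: 'o')
  sorted[9] = okkeeperP8$bo  (last char: 'o')
  sorted[10] = ookkeeperP8$b  (last char: 'b')
  sorted[11] = perP8$bookkee  (last char: 'e')
  sorted[12] = rP8$bookkeepe  (last char: 'e')
Last column: 8Pr$kepkoobee
Original string S is at sorted index 3

Answer: 8Pr$kepkoobee
3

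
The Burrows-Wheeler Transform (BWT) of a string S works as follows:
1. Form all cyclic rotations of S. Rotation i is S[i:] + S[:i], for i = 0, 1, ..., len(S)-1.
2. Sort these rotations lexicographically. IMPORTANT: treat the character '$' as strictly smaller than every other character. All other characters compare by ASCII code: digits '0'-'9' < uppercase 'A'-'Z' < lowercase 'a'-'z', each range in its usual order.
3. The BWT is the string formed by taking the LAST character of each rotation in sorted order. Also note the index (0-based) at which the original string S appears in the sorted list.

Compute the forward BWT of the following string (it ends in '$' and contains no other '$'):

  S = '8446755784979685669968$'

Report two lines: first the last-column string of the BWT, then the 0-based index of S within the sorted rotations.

Answer: 8848785549966596$769746
16

Derivation:
All 23 rotations (rotation i = S[i:]+S[:i]):
  rot[0] = 8446755784979685669968$
  rot[1] = 446755784979685669968$8
  rot[2] = 46755784979685669968$84
  rot[3] = 6755784979685669968$844
  rot[4] = 755784979685669968$8446
  rot[5] = 55784979685669968$84467
  rot[6] = 5784979685669968$844675
  rot[7] = 784979685669968$8446755
  rot[8] = 84979685669968$84467557
  rot[9] = 4979685669968$844675578
  rot[10] = 979685669968$8446755784
  rot[11] = 79685669968$84467557849
  rot[12] = 9685669968$844675578497
  rot[13] = 685669968$8446755784979
  rot[14] = 85669968$84467557849796
  rot[15] = 5669968$844675578497968
  rot[16] = 669968$8446755784979685
  rot[17] = 69968$84467557849796856
  rot[18] = 9968$844675578497968566
  rot[19] = 968$8446755784979685669
  rot[20] = 68$84467557849796856699
  rot[21] = 8$844675578497968566996
  rot[22] = $8446755784979685669968
Sorted (with $ < everything):
  sorted[0] = $8446755784979685669968  (last char: '8')
  sorted[1] = 446755784979685669968$8  (last char: '8')
  sorted[2] = 46755784979685669968$84  (last char: '4')
  sorted[3] = 4979685669968$844675578  (last char: '8')
  sorted[4] = 55784979685669968$84467  (last char: '7')
  sorted[5] = 5669968$844675578497968  (last char: '8')
  sorted[6] = 5784979685669968$844675  (last char: '5')
  sorted[7] = 669968$8446755784979685  (last char: '5')
  sorted[8] = 6755784979685669968$844  (last char: '4')
  sorted[9] = 68$84467557849796856699  (last char: '9')
  sorted[10] = 685669968$8446755784979  (last char: '9')
  sorted[11] = 69968$84467557849796856  (last char: '6')
  sorted[12] = 755784979685669968$8446  (last char: '6')
  sorted[13] = 784979685669968$8446755  (last char: '5')
  sorted[14] = 79685669968$84467557849  (last char: '9')
  sorted[15] = 8$844675578497968566996  (last char: '6')
  sorted[16] = 8446755784979685669968$  (last char: '$')
  sorted[17] = 84979685669968$84467557  (last char: '7')
  sorted[18] = 85669968$84467557849796  (last char: '6')
  sorted[19] = 968$8446755784979685669  (last char: '9')
  sorted[20] = 9685669968$844675578497  (last char: '7')
  sorted[21] = 979685669968$8446755784  (last char: '4')
  sorted[22] = 9968$844675578497968566  (last char: '6')
Last column: 8848785549966596$769746
Original string S is at sorted index 16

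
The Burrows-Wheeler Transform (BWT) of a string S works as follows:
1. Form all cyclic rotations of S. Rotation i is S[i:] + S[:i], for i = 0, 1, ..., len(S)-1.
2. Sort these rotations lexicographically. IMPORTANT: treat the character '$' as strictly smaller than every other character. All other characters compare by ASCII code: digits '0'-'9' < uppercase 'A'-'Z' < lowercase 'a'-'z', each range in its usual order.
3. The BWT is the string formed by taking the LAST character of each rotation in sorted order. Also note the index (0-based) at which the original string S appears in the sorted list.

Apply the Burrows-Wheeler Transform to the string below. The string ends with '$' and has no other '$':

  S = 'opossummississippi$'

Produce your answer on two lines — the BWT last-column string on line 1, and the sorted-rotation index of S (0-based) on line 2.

Answer: ipssmmu$ppoissiioss
7

Derivation:
All 19 rotations (rotation i = S[i:]+S[:i]):
  rot[0] = opossummississippi$
  rot[1] = possummississippi$o
  rot[2] = ossummississippi$op
  rot[3] = ssummississippi$opo
  rot[4] = summississippi$opos
  rot[5] = ummississippi$oposs
  rot[6] = mmississippi$opossu
  rot[7] = mississippi$opossum
  rot[8] = ississippi$opossumm
  rot[9] = ssissippi$opossummi
  rot[10] = sissippi$opossummis
  rot[11] = issippi$opossummiss
  rot[12] = ssippi$opossummissi
  rot[13] = sippi$opossummissis
  rot[14] = ippi$opossummississ
  rot[15] = ppi$opossummississi
  rot[16] = pi$opossummississip
  rot[17] = i$opossummississipp
  rot[18] = $opossummississippi
Sorted (with $ < everything):
  sorted[0] = $opossummississippi  (last char: 'i')
  sorted[1] = i$opossummississipp  (last char: 'p')
  sorted[2] = ippi$opossummississ  (last char: 's')
  sorted[3] = issippi$opossummiss  (last char: 's')
  sorted[4] = ississippi$opossumm  (last char: 'm')
  sorted[5] = mississippi$opossum  (last char: 'm')
  sorted[6] = mmississippi$opossu  (last char: 'u')
  sorted[7] = opossummississippi$  (last char: '$')
  sorted[8] = ossummississippi$op  (last char: 'p')
  sorted[9] = pi$opossummississip  (last char: 'p')
  sorted[10] = possummississippi$o  (last char: 'o')
  sorted[11] = ppi$opossummississi  (last char: 'i')
  sorted[12] = sippi$opossummissis  (last char: 's')
  sorted[13] = sissippi$opossummis  (last char: 's')
  sorted[14] = ssippi$opossummissi  (last char: 'i')
  sorted[15] = ssissippi$opossummi  (last char: 'i')
  sorted[16] = ssummississippi$opo  (last char: 'o')
  sorted[17] = summississippi$opos  (last char: 's')
  sorted[18] = ummississippi$oposs  (last char: 's')
Last column: ipssmmu$ppoissiioss
Original string S is at sorted index 7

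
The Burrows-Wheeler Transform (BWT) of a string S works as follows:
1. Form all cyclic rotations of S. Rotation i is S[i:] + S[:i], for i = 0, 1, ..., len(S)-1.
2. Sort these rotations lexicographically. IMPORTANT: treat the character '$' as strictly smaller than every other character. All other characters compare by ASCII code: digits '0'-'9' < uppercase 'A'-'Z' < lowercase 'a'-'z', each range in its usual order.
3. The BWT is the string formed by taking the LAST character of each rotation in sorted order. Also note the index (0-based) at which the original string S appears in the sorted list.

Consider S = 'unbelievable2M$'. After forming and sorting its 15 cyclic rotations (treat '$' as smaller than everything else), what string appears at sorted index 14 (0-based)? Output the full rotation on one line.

Answer: vable2M$unbelie

Derivation:
All 15 rotations (rotation i = S[i:]+S[:i]):
  rot[0] = unbelievable2M$
  rot[1] = nbelievable2M$u
  rot[2] = believable2M$un
  rot[3] = elievable2M$unb
  rot[4] = lievable2M$unbe
  rot[5] = ievable2M$unbel
  rot[6] = evable2M$unbeli
  rot[7] = vable2M$unbelie
  rot[8] = able2M$unbeliev
  rot[9] = ble2M$unbelieva
  rot[10] = le2M$unbelievab
  rot[11] = e2M$unbelievabl
  rot[12] = 2M$unbelievable
  rot[13] = M$unbelievable2
  rot[14] = $unbelievable2M
Sorted (with $ < everything):
  sorted[0] = $unbelievable2M
  sorted[1] = 2M$unbelievable
  sorted[2] = M$unbelievable2
  sorted[3] = able2M$unbeliev
  sorted[4] = believable2M$un
  sorted[5] = ble2M$unbelieva
  sorted[6] = e2M$unbelievabl
  sorted[7] = elievable2M$unb
  sorted[8] = evable2M$unbeli
  sorted[9] = ievable2M$unbel
  sorted[10] = le2M$unbelievab
  sorted[11] = lievable2M$unbe
  sorted[12] = nbelievable2M$u
  sorted[13] = unbelievable2M$
  sorted[14] = vable2M$unbelie
sorted[14] = vable2M$unbelie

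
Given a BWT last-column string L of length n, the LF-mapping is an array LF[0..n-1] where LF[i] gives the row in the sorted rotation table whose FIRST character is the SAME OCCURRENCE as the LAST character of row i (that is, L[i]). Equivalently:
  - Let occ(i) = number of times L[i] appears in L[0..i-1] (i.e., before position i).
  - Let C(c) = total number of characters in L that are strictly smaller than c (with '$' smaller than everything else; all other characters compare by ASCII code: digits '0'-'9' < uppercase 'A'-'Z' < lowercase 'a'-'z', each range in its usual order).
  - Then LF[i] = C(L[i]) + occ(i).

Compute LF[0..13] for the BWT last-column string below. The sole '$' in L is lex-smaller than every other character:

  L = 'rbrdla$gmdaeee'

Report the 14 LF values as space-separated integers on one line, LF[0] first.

Answer: 12 3 13 4 10 1 0 9 11 5 2 6 7 8

Derivation:
Char counts: '$':1, 'a':2, 'b':1, 'd':2, 'e':3, 'g':1, 'l':1, 'm':1, 'r':2
C (first-col start): C('$')=0, C('a')=1, C('b')=3, C('d')=4, C('e')=6, C('g')=9, C('l')=10, C('m')=11, C('r')=12
L[0]='r': occ=0, LF[0]=C('r')+0=12+0=12
L[1]='b': occ=0, LF[1]=C('b')+0=3+0=3
L[2]='r': occ=1, LF[2]=C('r')+1=12+1=13
L[3]='d': occ=0, LF[3]=C('d')+0=4+0=4
L[4]='l': occ=0, LF[4]=C('l')+0=10+0=10
L[5]='a': occ=0, LF[5]=C('a')+0=1+0=1
L[6]='$': occ=0, LF[6]=C('$')+0=0+0=0
L[7]='g': occ=0, LF[7]=C('g')+0=9+0=9
L[8]='m': occ=0, LF[8]=C('m')+0=11+0=11
L[9]='d': occ=1, LF[9]=C('d')+1=4+1=5
L[10]='a': occ=1, LF[10]=C('a')+1=1+1=2
L[11]='e': occ=0, LF[11]=C('e')+0=6+0=6
L[12]='e': occ=1, LF[12]=C('e')+1=6+1=7
L[13]='e': occ=2, LF[13]=C('e')+2=6+2=8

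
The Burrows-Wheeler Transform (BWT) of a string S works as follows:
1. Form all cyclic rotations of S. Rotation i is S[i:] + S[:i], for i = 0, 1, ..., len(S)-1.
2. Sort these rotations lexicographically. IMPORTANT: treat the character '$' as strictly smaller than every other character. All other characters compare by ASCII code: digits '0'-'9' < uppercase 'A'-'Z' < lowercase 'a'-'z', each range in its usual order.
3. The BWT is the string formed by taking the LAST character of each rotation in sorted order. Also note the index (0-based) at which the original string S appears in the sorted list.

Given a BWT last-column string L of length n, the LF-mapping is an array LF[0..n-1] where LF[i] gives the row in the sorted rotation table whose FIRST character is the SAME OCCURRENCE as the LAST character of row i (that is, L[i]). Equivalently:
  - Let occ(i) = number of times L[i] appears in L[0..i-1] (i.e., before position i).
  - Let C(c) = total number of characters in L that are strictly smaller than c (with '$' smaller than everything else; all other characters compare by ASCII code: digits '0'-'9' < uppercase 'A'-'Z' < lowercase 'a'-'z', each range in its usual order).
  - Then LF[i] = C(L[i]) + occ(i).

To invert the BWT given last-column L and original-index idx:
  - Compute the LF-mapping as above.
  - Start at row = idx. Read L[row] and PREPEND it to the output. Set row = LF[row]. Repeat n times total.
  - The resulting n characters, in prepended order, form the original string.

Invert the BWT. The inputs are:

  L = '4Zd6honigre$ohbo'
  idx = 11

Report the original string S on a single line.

LF mapping: 1 3 5 2 8 12 11 10 7 15 6 0 13 9 4 14
Walk LF starting at row 11, prepending L[row]:
  step 1: row=11, L[11]='$', prepend. Next row=LF[11]=0
  step 2: row=0, L[0]='4', prepend. Next row=LF[0]=1
  step 3: row=1, L[1]='Z', prepend. Next row=LF[1]=3
  step 4: row=3, L[3]='6', prepend. Next row=LF[3]=2
  step 5: row=2, L[2]='d', prepend. Next row=LF[2]=5
  step 6: row=5, L[5]='o', prepend. Next row=LF[5]=12
  step 7: row=12, L[12]='o', prepend. Next row=LF[12]=13
  step 8: row=13, L[13]='h', prepend. Next row=LF[13]=9
  step 9: row=9, L[9]='r', prepend. Next row=LF[9]=15
  step 10: row=15, L[15]='o', prepend. Next row=LF[15]=14
  step 11: row=14, L[14]='b', prepend. Next row=LF[14]=4
  step 12: row=4, L[4]='h', prepend. Next row=LF[4]=8
  step 13: row=8, L[8]='g', prepend. Next row=LF[8]=7
  step 14: row=7, L[7]='i', prepend. Next row=LF[7]=10
  step 15: row=10, L[10]='e', prepend. Next row=LF[10]=6
  step 16: row=6, L[6]='n', prepend. Next row=LF[6]=11
Reversed output: neighborhood6Z4$

Answer: neighborhood6Z4$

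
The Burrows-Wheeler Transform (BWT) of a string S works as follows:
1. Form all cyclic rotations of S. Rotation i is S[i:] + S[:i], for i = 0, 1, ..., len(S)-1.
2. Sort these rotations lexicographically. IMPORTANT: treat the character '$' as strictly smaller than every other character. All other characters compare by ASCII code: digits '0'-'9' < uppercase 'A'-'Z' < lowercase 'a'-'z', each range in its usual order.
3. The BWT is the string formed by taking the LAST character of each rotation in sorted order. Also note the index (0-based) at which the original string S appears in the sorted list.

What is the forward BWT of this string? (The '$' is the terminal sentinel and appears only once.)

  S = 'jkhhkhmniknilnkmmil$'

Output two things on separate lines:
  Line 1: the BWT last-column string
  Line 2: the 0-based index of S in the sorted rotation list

Answer: lkhknmn$jhniiimkhmkl
7

Derivation:
All 20 rotations (rotation i = S[i:]+S[:i]):
  rot[0] = jkhhkhmniknilnkmmil$
  rot[1] = khhkhmniknilnkmmil$j
  rot[2] = hhkhmniknilnkmmil$jk
  rot[3] = hkhmniknilnkmmil$jkh
  rot[4] = khmniknilnkmmil$jkhh
  rot[5] = hmniknilnkmmil$jkhhk
  rot[6] = mniknilnkmmil$jkhhkh
  rot[7] = niknilnkmmil$jkhhkhm
  rot[8] = iknilnkmmil$jkhhkhmn
  rot[9] = knilnkmmil$jkhhkhmni
  rot[10] = nilnkmmil$jkhhkhmnik
  rot[11] = ilnkmmil$jkhhkhmnikn
  rot[12] = lnkmmil$jkhhkhmnikni
  rot[13] = nkmmil$jkhhkhmniknil
  rot[14] = kmmil$jkhhkhmnikniln
  rot[15] = mmil$jkhhkhmniknilnk
  rot[16] = mil$jkhhkhmniknilnkm
  rot[17] = il$jkhhkhmniknilnkmm
  rot[18] = l$jkhhkhmniknilnkmmi
  rot[19] = $jkhhkhmniknilnkmmil
Sorted (with $ < everything):
  sorted[0] = $jkhhkhmniknilnkmmil  (last char: 'l')
  sorted[1] = hhkhmniknilnkmmil$jk  (last char: 'k')
  sorted[2] = hkhmniknilnkmmil$jkh  (last char: 'h')
  sorted[3] = hmniknilnkmmil$jkhhk  (last char: 'k')
  sorted[4] = iknilnkmmil$jkhhkhmn  (last char: 'n')
  sorted[5] = il$jkhhkhmniknilnkmm  (last char: 'm')
  sorted[6] = ilnkmmil$jkhhkhmnikn  (last char: 'n')
  sorted[7] = jkhhkhmniknilnkmmil$  (last char: '$')
  sorted[8] = khhkhmniknilnkmmil$j  (last char: 'j')
  sorted[9] = khmniknilnkmmil$jkhh  (last char: 'h')
  sorted[10] = kmmil$jkhhkhmnikniln  (last char: 'n')
  sorted[11] = knilnkmmil$jkhhkhmni  (last char: 'i')
  sorted[12] = l$jkhhkhmniknilnkmmi  (last char: 'i')
  sorted[13] = lnkmmil$jkhhkhmnikni  (last char: 'i')
  sorted[14] = mil$jkhhkhmniknilnkm  (last char: 'm')
  sorted[15] = mmil$jkhhkhmniknilnk  (last char: 'k')
  sorted[16] = mniknilnkmmil$jkhhkh  (last char: 'h')
  sorted[17] = niknilnkmmil$jkhhkhm  (last char: 'm')
  sorted[18] = nilnkmmil$jkhhkhmnik  (last char: 'k')
  sorted[19] = nkmmil$jkhhkhmniknil  (last char: 'l')
Last column: lkhknmn$jhniiimkhmkl
Original string S is at sorted index 7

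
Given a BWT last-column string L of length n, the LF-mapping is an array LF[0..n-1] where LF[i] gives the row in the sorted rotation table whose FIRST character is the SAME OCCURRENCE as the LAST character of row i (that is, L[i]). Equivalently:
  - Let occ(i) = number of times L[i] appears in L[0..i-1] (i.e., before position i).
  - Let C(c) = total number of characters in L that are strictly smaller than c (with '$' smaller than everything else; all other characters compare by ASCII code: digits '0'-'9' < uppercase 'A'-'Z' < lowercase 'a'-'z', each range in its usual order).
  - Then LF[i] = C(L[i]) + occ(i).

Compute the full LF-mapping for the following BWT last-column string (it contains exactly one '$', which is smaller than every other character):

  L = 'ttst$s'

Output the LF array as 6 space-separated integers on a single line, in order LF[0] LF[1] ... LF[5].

Char counts: '$':1, 's':2, 't':3
C (first-col start): C('$')=0, C('s')=1, C('t')=3
L[0]='t': occ=0, LF[0]=C('t')+0=3+0=3
L[1]='t': occ=1, LF[1]=C('t')+1=3+1=4
L[2]='s': occ=0, LF[2]=C('s')+0=1+0=1
L[3]='t': occ=2, LF[3]=C('t')+2=3+2=5
L[4]='$': occ=0, LF[4]=C('$')+0=0+0=0
L[5]='s': occ=1, LF[5]=C('s')+1=1+1=2

Answer: 3 4 1 5 0 2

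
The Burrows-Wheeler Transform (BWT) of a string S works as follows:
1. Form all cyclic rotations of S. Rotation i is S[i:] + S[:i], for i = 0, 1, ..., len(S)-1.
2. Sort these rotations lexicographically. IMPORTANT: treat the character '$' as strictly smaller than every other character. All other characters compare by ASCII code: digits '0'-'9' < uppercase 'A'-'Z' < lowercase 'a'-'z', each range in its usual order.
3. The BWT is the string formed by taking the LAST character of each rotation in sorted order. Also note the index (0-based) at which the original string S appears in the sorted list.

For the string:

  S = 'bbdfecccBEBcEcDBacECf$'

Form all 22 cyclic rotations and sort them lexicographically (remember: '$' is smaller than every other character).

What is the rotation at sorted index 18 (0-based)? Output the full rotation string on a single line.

All 22 rotations (rotation i = S[i:]+S[:i]):
  rot[0] = bbdfecccBEBcEcDBacECf$
  rot[1] = bdfecccBEBcEcDBacECf$b
  rot[2] = dfecccBEBcEcDBacECf$bb
  rot[3] = fecccBEBcEcDBacECf$bbd
  rot[4] = ecccBEBcEcDBacECf$bbdf
  rot[5] = cccBEBcEcDBacECf$bbdfe
  rot[6] = ccBEBcEcDBacECf$bbdfec
  rot[7] = cBEBcEcDBacECf$bbdfecc
  rot[8] = BEBcEcDBacECf$bbdfeccc
  rot[9] = EBcEcDBacECf$bbdfecccB
  rot[10] = BcEcDBacECf$bbdfecccBE
  rot[11] = cEcDBacECf$bbdfecccBEB
  rot[12] = EcDBacECf$bbdfecccBEBc
  rot[13] = cDBacECf$bbdfecccBEBcE
  rot[14] = DBacECf$bbdfecccBEBcEc
  rot[15] = BacECf$bbdfecccBEBcEcD
  rot[16] = acECf$bbdfecccBEBcEcDB
  rot[17] = cECf$bbdfecccBEBcEcDBa
  rot[18] = ECf$bbdfecccBEBcEcDBac
  rot[19] = Cf$bbdfecccBEBcEcDBacE
  rot[20] = f$bbdfecccBEBcEcDBacEC
  rot[21] = $bbdfecccBEBcEcDBacECf
Sorted (with $ < everything):
  sorted[0] = $bbdfecccBEBcEcDBacECf
  sorted[1] = BEBcEcDBacECf$bbdfeccc
  sorted[2] = BacECf$bbdfecccBEBcEcD
  sorted[3] = BcEcDBacECf$bbdfecccBE
  sorted[4] = Cf$bbdfecccBEBcEcDBacE
  sorted[5] = DBacECf$bbdfecccBEBcEc
  sorted[6] = EBcEcDBacECf$bbdfecccB
  sorted[7] = ECf$bbdfecccBEBcEcDBac
  sorted[8] = EcDBacECf$bbdfecccBEBc
  sorted[9] = acECf$bbdfecccBEBcEcDB
  sorted[10] = bbdfecccBEBcEcDBacECf$
  sorted[11] = bdfecccBEBcEcDBacECf$b
  sorted[12] = cBEBcEcDBacECf$bbdfecc
  sorted[13] = cDBacECf$bbdfecccBEBcE
  sorted[14] = cECf$bbdfecccBEBcEcDBa
  sorted[15] = cEcDBacECf$bbdfecccBEB
  sorted[16] = ccBEBcEcDBacECf$bbdfec
  sorted[17] = cccBEBcEcDBacECf$bbdfe
  sorted[18] = dfecccBEBcEcDBacECf$bb
  sorted[19] = ecccBEBcEcDBacECf$bbdf
  sorted[20] = f$bbdfecccBEBcEcDBacEC
  sorted[21] = fecccBEBcEcDBacECf$bbd
sorted[18] = dfecccBEBcEcDBacECf$bb

Answer: dfecccBEBcEcDBacECf$bb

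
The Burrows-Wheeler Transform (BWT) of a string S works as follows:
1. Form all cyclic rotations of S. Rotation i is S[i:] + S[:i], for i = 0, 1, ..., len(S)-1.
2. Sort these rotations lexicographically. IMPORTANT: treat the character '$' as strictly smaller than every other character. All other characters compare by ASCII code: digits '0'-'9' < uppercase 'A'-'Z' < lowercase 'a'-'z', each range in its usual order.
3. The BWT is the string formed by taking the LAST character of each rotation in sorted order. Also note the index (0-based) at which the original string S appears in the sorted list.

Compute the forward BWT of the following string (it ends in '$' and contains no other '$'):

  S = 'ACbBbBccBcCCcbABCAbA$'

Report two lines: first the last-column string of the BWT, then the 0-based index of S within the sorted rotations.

Answer: Abb$CAbcbBcACAcCBcBCB
3

Derivation:
All 21 rotations (rotation i = S[i:]+S[:i]):
  rot[0] = ACbBbBccBcCCcbABCAbA$
  rot[1] = CbBbBccBcCCcbABCAbA$A
  rot[2] = bBbBccBcCCcbABCAbA$AC
  rot[3] = BbBccBcCCcbABCAbA$ACb
  rot[4] = bBccBcCCcbABCAbA$ACbB
  rot[5] = BccBcCCcbABCAbA$ACbBb
  rot[6] = ccBcCCcbABCAbA$ACbBbB
  rot[7] = cBcCCcbABCAbA$ACbBbBc
  rot[8] = BcCCcbABCAbA$ACbBbBcc
  rot[9] = cCCcbABCAbA$ACbBbBccB
  rot[10] = CCcbABCAbA$ACbBbBccBc
  rot[11] = CcbABCAbA$ACbBbBccBcC
  rot[12] = cbABCAbA$ACbBbBccBcCC
  rot[13] = bABCAbA$ACbBbBccBcCCc
  rot[14] = ABCAbA$ACbBbBccBcCCcb
  rot[15] = BCAbA$ACbBbBccBcCCcbA
  rot[16] = CAbA$ACbBbBccBcCCcbAB
  rot[17] = AbA$ACbBbBccBcCCcbABC
  rot[18] = bA$ACbBbBccBcCCcbABCA
  rot[19] = A$ACbBbBccBcCCcbABCAb
  rot[20] = $ACbBbBccBcCCcbABCAbA
Sorted (with $ < everything):
  sorted[0] = $ACbBbBccBcCCcbABCAbA  (last char: 'A')
  sorted[1] = A$ACbBbBccBcCCcbABCAb  (last char: 'b')
  sorted[2] = ABCAbA$ACbBbBccBcCCcb  (last char: 'b')
  sorted[3] = ACbBbBccBcCCcbABCAbA$  (last char: '$')
  sorted[4] = AbA$ACbBbBccBcCCcbABC  (last char: 'C')
  sorted[5] = BCAbA$ACbBbBccBcCCcbA  (last char: 'A')
  sorted[6] = BbBccBcCCcbABCAbA$ACb  (last char: 'b')
  sorted[7] = BcCCcbABCAbA$ACbBbBcc  (last char: 'c')
  sorted[8] = BccBcCCcbABCAbA$ACbBb  (last char: 'b')
  sorted[9] = CAbA$ACbBbBccBcCCcbAB  (last char: 'B')
  sorted[10] = CCcbABCAbA$ACbBbBccBc  (last char: 'c')
  sorted[11] = CbBbBccBcCCcbABCAbA$A  (last char: 'A')
  sorted[12] = CcbABCAbA$ACbBbBccBcC  (last char: 'C')
  sorted[13] = bA$ACbBbBccBcCCcbABCA  (last char: 'A')
  sorted[14] = bABCAbA$ACbBbBccBcCCc  (last char: 'c')
  sorted[15] = bBbBccBcCCcbABCAbA$AC  (last char: 'C')
  sorted[16] = bBccBcCCcbABCAbA$ACbB  (last char: 'B')
  sorted[17] = cBcCCcbABCAbA$ACbBbBc  (last char: 'c')
  sorted[18] = cCCcbABCAbA$ACbBbBccB  (last char: 'B')
  sorted[19] = cbABCAbA$ACbBbBccBcCC  (last char: 'C')
  sorted[20] = ccBcCCcbABCAbA$ACbBbB  (last char: 'B')
Last column: Abb$CAbcbBcACAcCBcBCB
Original string S is at sorted index 3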